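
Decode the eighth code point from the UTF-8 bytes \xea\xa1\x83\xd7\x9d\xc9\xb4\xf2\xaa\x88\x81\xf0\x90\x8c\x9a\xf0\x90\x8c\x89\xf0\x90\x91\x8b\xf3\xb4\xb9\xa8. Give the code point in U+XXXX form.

U+F4E68

Offset 0: leading byte 0xEA = 11101010 → 3-byte char #1 = EA A1 83.
Offset 3: leading byte 0xD7 = 11010111 → 2-byte char #2 = D7 9D.
Offset 5: leading byte 0xC9 = 11001001 → 2-byte char #3 = C9 B4.
Offset 7: leading byte 0xF2 = 11110010 → 4-byte char #4 = F2 AA 88 81.
Offset 11: leading byte 0xF0 = 11110000 → 4-byte char #5 = F0 90 8C 9A.
Offset 15: leading byte 0xF0 = 11110000 → 4-byte char #6 = F0 90 8C 89.
Offset 19: leading byte 0xF0 = 11110000 → 4-byte char #7 = F0 90 91 8B.
Offset 23: leading byte 0xF3 = 11110011 → 4-byte char #8 = F3 B4 B9 A8.
Leading byte 0xF3 = 11110011 matches 11110xxx → 4-byte sequence.
Byte 1: 0xF3 = 11110011, payload 011 (3 bits).
Byte 2: 0xB4 = 10110100 (10xxxxxx ✓), payload 110100.
Byte 3: 0xB9 = 10111001 (10xxxxxx ✓), payload 111001.
Byte 4: 0xA8 = 10101000 (10xxxxxx ✓), payload 101000.
Concatenate: 011110100111001101000 = 0xF4E68 (21 bits → U+F4E68).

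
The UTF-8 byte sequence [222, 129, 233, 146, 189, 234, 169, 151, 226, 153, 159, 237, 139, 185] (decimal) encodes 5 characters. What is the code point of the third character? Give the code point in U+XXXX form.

Offset 0: leading byte 0xDE = 11011110 → 2-byte char #1 = DE 81.
Offset 2: leading byte 0xE9 = 11101001 → 3-byte char #2 = E9 92 BD.
Offset 5: leading byte 0xEA = 11101010 → 3-byte char #3 = EA A9 97.
Leading byte 0xEA = 11101010 matches 1110xxxx → 3-byte sequence.
Byte 1: 0xEA = 11101010, payload 1010 (4 bits).
Byte 2: 0xA9 = 10101001 (10xxxxxx ✓), payload 101001.
Byte 3: 0x97 = 10010111 (10xxxxxx ✓), payload 010111.
Concatenate: 1010101001010111 = 0xAA57 (16 bits → U+AA57).

U+AA57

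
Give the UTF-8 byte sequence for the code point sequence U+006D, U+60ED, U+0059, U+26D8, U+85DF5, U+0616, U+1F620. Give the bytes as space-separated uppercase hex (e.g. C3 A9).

6D E6 83 AD 59 E2 9B 98 F2 85 B7 B5 D8 96 F0 9F 98 A0

U+006D: 1-byte form → 6D.
U+60ED: 3-byte form → E6 83 AD.
U+0059: 1-byte form → 59.
U+26D8: 3-byte form → E2 9B 98.
U+85DF5: 4-byte form → F2 85 B7 B5.
U+0616: 2-byte form → D8 96.
U+1F620: 4-byte form → F0 9F 98 A0.
Concatenated (18 bytes): 6D E6 83 AD 59 E2 9B 98 F2 85 B7 B5 D8 96 F0 9F 98 A0.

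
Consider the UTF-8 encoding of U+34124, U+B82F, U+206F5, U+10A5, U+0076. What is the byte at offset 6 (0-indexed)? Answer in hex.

0xAF

U+34124 → 4-byte form F0 B4 84 A4 at offsets 0–3.
U+B82F → 3-byte form EB A0 AF at offsets 4–6.
Offset 6 falls in char 2's range; it's byte 3 of EB A0 AF = 0xAF.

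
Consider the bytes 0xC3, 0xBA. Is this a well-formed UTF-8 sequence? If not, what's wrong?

valid

Leading byte 0xC3 = 11000011 → 2-byte form.
Continuation bytes 0xBA=10111010 all match 10xxxxxx.
Decoded value 0xFA is ≥ 0x80 (shortest form) and not a surrogate.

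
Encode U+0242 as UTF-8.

C9 82

U+0242 = 0x242 = 578 decimal. In range U+0080–U+07FF → 2-byte form: 110xxxxx 10xxxxxx.
Binary (11 bits): 01001000010.
Split 5+6: 01001 | 000010.
Byte 1: 11001001 = 0xC9.
Byte 2: 10000010 = 0x82.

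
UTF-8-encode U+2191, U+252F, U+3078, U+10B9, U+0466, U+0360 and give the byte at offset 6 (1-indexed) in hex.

0xAF

1-indexed offset 6 is 0-indexed offset 5.
U+2191 → 3-byte form E2 86 91 at offsets 0–2.
U+252F → 3-byte form E2 94 AF at offsets 3–5.
Offset 5 falls in char 2's range; it's byte 3 of E2 94 AF = 0xAF.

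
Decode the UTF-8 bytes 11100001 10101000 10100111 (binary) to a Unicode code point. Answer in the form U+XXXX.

Leading byte 0xE1 = 11100001 matches 1110xxxx → 3-byte sequence.
Byte 1: 0xE1 = 11100001, payload 0001 (4 bits).
Byte 2: 0xA8 = 10101000 (10xxxxxx ✓), payload 101000.
Byte 3: 0xA7 = 10100111 (10xxxxxx ✓), payload 100111.
Concatenate: 0001101000100111 = 0x1A27 (16 bits → U+1A27).

U+1A27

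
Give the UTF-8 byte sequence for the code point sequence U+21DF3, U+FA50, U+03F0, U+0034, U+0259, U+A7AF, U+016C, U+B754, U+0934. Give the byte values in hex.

F0 A1 B7 B3 EF A9 90 CF B0 34 C9 99 EA 9E AF C5 AC EB 9D 94 E0 A4 B4

U+21DF3: 4-byte form → F0 A1 B7 B3.
U+FA50: 3-byte form → EF A9 90.
U+03F0: 2-byte form → CF B0.
U+0034: 1-byte form → 34.
U+0259: 2-byte form → C9 99.
U+A7AF: 3-byte form → EA 9E AF.
U+016C: 2-byte form → C5 AC.
U+B754: 3-byte form → EB 9D 94.
U+0934: 3-byte form → E0 A4 B4.
Concatenated (23 bytes): F0 A1 B7 B3 EF A9 90 CF B0 34 C9 99 EA 9E AF C5 AC EB 9D 94 E0 A4 B4.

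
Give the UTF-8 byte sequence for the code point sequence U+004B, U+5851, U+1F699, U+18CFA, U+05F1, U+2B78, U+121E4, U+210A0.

U+004B: 1-byte form → 4B.
U+5851: 3-byte form → E5 A1 91.
U+1F699: 4-byte form → F0 9F 9A 99.
U+18CFA: 4-byte form → F0 98 B3 BA.
U+05F1: 2-byte form → D7 B1.
U+2B78: 3-byte form → E2 AD B8.
U+121E4: 4-byte form → F0 92 87 A4.
U+210A0: 4-byte form → F0 A1 82 A0.
Concatenated (25 bytes): 4B E5 A1 91 F0 9F 9A 99 F0 98 B3 BA D7 B1 E2 AD B8 F0 92 87 A4 F0 A1 82 A0.

4B E5 A1 91 F0 9F 9A 99 F0 98 B3 BA D7 B1 E2 AD B8 F0 92 87 A4 F0 A1 82 A0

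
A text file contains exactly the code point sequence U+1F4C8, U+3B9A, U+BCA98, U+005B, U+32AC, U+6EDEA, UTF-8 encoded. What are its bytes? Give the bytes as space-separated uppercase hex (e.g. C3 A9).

F0 9F 93 88 E3 AE 9A F2 BC AA 98 5B E3 8A AC F1 AE B7 AA

U+1F4C8: 4-byte form → F0 9F 93 88.
U+3B9A: 3-byte form → E3 AE 9A.
U+BCA98: 4-byte form → F2 BC AA 98.
U+005B: 1-byte form → 5B.
U+32AC: 3-byte form → E3 8A AC.
U+6EDEA: 4-byte form → F1 AE B7 AA.
Concatenated (19 bytes): F0 9F 93 88 E3 AE 9A F2 BC AA 98 5B E3 8A AC F1 AE B7 AA.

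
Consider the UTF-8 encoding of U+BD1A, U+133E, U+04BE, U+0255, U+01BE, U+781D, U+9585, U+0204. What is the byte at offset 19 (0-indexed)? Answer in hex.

0x84

U+BD1A → 3-byte form EB B4 9A at offsets 0–2.
U+133E → 3-byte form E1 8C BE at offsets 3–5.
U+04BE → 2-byte form D2 BE at offsets 6–7.
U+0255 → 2-byte form C9 95 at offsets 8–9.
U+01BE → 2-byte form C6 BE at offsets 10–11.
U+781D → 3-byte form E7 A0 9D at offsets 12–14.
U+9585 → 3-byte form E9 96 85 at offsets 15–17.
U+0204 → 2-byte form C8 84 at offsets 18–19.
Offset 19 falls in char 8's range; it's byte 2 of C8 84 = 0x84.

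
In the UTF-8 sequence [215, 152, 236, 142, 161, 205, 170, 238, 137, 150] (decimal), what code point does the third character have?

Offset 0: leading byte 0xD7 = 11010111 → 2-byte char #1 = D7 98.
Offset 2: leading byte 0xEC = 11101100 → 3-byte char #2 = EC 8E A1.
Offset 5: leading byte 0xCD = 11001101 → 2-byte char #3 = CD AA.
Leading byte 0xCD = 11001101 matches 110xxxxx → 2-byte sequence.
Byte 1: 0xCD = 11001101, payload 01101 (5 bits).
Byte 2: 0xAA = 10101010 (10xxxxxx ✓), payload 101010.
Concatenate: 01101101010 = 0x36A (11 bits → U+036A).

U+036A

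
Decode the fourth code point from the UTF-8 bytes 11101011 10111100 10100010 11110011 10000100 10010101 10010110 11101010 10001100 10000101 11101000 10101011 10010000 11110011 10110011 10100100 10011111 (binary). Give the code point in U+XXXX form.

U+8AD0

Offset 0: leading byte 0xEB = 11101011 → 3-byte char #1 = EB BC A2.
Offset 3: leading byte 0xF3 = 11110011 → 4-byte char #2 = F3 84 95 96.
Offset 7: leading byte 0xEA = 11101010 → 3-byte char #3 = EA 8C 85.
Offset 10: leading byte 0xE8 = 11101000 → 3-byte char #4 = E8 AB 90.
Leading byte 0xE8 = 11101000 matches 1110xxxx → 3-byte sequence.
Byte 1: 0xE8 = 11101000, payload 1000 (4 bits).
Byte 2: 0xAB = 10101011 (10xxxxxx ✓), payload 101011.
Byte 3: 0x90 = 10010000 (10xxxxxx ✓), payload 010000.
Concatenate: 1000101011010000 = 0x8AD0 (16 bits → U+8AD0).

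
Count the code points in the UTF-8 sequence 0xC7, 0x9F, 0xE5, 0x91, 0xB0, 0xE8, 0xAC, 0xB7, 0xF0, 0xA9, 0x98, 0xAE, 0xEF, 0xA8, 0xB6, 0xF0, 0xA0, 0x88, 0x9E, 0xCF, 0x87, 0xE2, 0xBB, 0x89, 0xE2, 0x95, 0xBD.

9

Byte at offset 0: 0xC7 = 11000111 → 2-byte char (#1). Advance 2.
Byte at offset 2: 0xE5 = 11100101 → 3-byte char (#2). Advance 3.
Byte at offset 5: 0xE8 = 11101000 → 3-byte char (#3). Advance 3.
Byte at offset 8: 0xF0 = 11110000 → 4-byte char (#4). Advance 4.
Byte at offset 12: 0xEF = 11101111 → 3-byte char (#5). Advance 3.
Byte at offset 15: 0xF0 = 11110000 → 4-byte char (#6). Advance 4.
Byte at offset 19: 0xCF = 11001111 → 2-byte char (#7). Advance 2.
Byte at offset 21: 0xE2 = 11100010 → 3-byte char (#8). Advance 3.
Byte at offset 24: 0xE2 = 11100010 → 3-byte char (#9). Advance 3.
Reached end at offset 27 after 9 code points.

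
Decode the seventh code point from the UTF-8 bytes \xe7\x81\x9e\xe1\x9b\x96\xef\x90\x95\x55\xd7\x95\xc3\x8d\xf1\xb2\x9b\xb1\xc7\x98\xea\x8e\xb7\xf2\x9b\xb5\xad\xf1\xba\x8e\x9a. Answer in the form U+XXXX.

Offset 0: leading byte 0xE7 = 11100111 → 3-byte char #1 = E7 81 9E.
Offset 3: leading byte 0xE1 = 11100001 → 3-byte char #2 = E1 9B 96.
Offset 6: leading byte 0xEF = 11101111 → 3-byte char #3 = EF 90 95.
Offset 9: leading byte 0x55 = 01010101 → 1-byte char #4 = 55.
Offset 10: leading byte 0xD7 = 11010111 → 2-byte char #5 = D7 95.
Offset 12: leading byte 0xC3 = 11000011 → 2-byte char #6 = C3 8D.
Offset 14: leading byte 0xF1 = 11110001 → 4-byte char #7 = F1 B2 9B B1.
Leading byte 0xF1 = 11110001 matches 11110xxx → 4-byte sequence.
Byte 1: 0xF1 = 11110001, payload 001 (3 bits).
Byte 2: 0xB2 = 10110010 (10xxxxxx ✓), payload 110010.
Byte 3: 0x9B = 10011011 (10xxxxxx ✓), payload 011011.
Byte 4: 0xB1 = 10110001 (10xxxxxx ✓), payload 110001.
Concatenate: 001110010011011110001 = 0x726F1 (21 bits → U+726F1).

U+726F1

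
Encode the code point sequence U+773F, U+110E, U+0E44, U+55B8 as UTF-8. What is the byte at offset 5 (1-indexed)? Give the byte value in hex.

0x84

1-indexed offset 5 is 0-indexed offset 4.
U+773F → 3-byte form E7 9C BF at offsets 0–2.
U+110E → 3-byte form E1 84 8E at offsets 3–5.
Offset 4 falls in char 2's range; it's byte 2 of E1 84 8E = 0x84.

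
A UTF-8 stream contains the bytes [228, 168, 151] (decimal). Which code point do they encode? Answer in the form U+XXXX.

Leading byte 0xE4 = 11100100 matches 1110xxxx → 3-byte sequence.
Byte 1: 0xE4 = 11100100, payload 0100 (4 bits).
Byte 2: 0xA8 = 10101000 (10xxxxxx ✓), payload 101000.
Byte 3: 0x97 = 10010111 (10xxxxxx ✓), payload 010111.
Concatenate: 0100101000010111 = 0x4A17 (16 bits → U+4A17).

U+4A17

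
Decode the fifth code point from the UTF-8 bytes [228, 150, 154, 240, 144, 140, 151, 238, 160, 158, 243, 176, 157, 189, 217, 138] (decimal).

U+064A

Offset 0: leading byte 0xE4 = 11100100 → 3-byte char #1 = E4 96 9A.
Offset 3: leading byte 0xF0 = 11110000 → 4-byte char #2 = F0 90 8C 97.
Offset 7: leading byte 0xEE = 11101110 → 3-byte char #3 = EE A0 9E.
Offset 10: leading byte 0xF3 = 11110011 → 4-byte char #4 = F3 B0 9D BD.
Offset 14: leading byte 0xD9 = 11011001 → 2-byte char #5 = D9 8A.
Leading byte 0xD9 = 11011001 matches 110xxxxx → 2-byte sequence.
Byte 1: 0xD9 = 11011001, payload 11001 (5 bits).
Byte 2: 0x8A = 10001010 (10xxxxxx ✓), payload 001010.
Concatenate: 11001001010 = 0x64A (11 bits → U+064A).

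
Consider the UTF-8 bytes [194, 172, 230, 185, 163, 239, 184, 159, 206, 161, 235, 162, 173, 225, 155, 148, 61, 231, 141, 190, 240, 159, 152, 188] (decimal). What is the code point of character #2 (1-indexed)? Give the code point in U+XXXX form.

U+6E63

Offset 0: leading byte 0xC2 = 11000010 → 2-byte char #1 = C2 AC.
Offset 2: leading byte 0xE6 = 11100110 → 3-byte char #2 = E6 B9 A3.
Leading byte 0xE6 = 11100110 matches 1110xxxx → 3-byte sequence.
Byte 1: 0xE6 = 11100110, payload 0110 (4 bits).
Byte 2: 0xB9 = 10111001 (10xxxxxx ✓), payload 111001.
Byte 3: 0xA3 = 10100011 (10xxxxxx ✓), payload 100011.
Concatenate: 0110111001100011 = 0x6E63 (16 bits → U+6E63).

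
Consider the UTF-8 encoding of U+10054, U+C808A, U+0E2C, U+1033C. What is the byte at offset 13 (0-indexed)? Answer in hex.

0x8C

U+10054 → 4-byte form F0 90 81 94 at offsets 0–3.
U+C808A → 4-byte form F3 88 82 8A at offsets 4–7.
U+0E2C → 3-byte form E0 B8 AC at offsets 8–10.
U+1033C → 4-byte form F0 90 8C BC at offsets 11–14.
Offset 13 falls in char 4's range; it's byte 3 of F0 90 8C BC = 0x8C.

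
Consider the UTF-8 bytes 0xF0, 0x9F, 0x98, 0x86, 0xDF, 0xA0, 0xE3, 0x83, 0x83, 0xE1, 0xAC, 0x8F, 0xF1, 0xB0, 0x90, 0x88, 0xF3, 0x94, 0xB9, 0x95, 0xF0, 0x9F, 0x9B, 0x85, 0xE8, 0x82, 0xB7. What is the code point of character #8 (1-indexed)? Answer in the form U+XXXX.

U+80B7

Offset 0: leading byte 0xF0 = 11110000 → 4-byte char #1 = F0 9F 98 86.
Offset 4: leading byte 0xDF = 11011111 → 2-byte char #2 = DF A0.
Offset 6: leading byte 0xE3 = 11100011 → 3-byte char #3 = E3 83 83.
Offset 9: leading byte 0xE1 = 11100001 → 3-byte char #4 = E1 AC 8F.
Offset 12: leading byte 0xF1 = 11110001 → 4-byte char #5 = F1 B0 90 88.
Offset 16: leading byte 0xF3 = 11110011 → 4-byte char #6 = F3 94 B9 95.
Offset 20: leading byte 0xF0 = 11110000 → 4-byte char #7 = F0 9F 9B 85.
Offset 24: leading byte 0xE8 = 11101000 → 3-byte char #8 = E8 82 B7.
Leading byte 0xE8 = 11101000 matches 1110xxxx → 3-byte sequence.
Byte 1: 0xE8 = 11101000, payload 1000 (4 bits).
Byte 2: 0x82 = 10000010 (10xxxxxx ✓), payload 000010.
Byte 3: 0xB7 = 10110111 (10xxxxxx ✓), payload 110111.
Concatenate: 1000000010110111 = 0x80B7 (16 bits → U+80B7).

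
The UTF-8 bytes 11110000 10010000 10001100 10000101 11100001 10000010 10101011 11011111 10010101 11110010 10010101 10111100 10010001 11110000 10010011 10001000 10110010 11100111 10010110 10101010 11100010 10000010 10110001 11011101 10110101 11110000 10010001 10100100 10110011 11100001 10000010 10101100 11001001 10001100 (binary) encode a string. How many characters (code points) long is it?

11

Byte at offset 0: 0xF0 = 11110000 → 4-byte char (#1). Advance 4.
Byte at offset 4: 0xE1 = 11100001 → 3-byte char (#2). Advance 3.
Byte at offset 7: 0xDF = 11011111 → 2-byte char (#3). Advance 2.
Byte at offset 9: 0xF2 = 11110010 → 4-byte char (#4). Advance 4.
Byte at offset 13: 0xF0 = 11110000 → 4-byte char (#5). Advance 4.
Byte at offset 17: 0xE7 = 11100111 → 3-byte char (#6). Advance 3.
Byte at offset 20: 0xE2 = 11100010 → 3-byte char (#7). Advance 3.
Byte at offset 23: 0xDD = 11011101 → 2-byte char (#8). Advance 2.
Byte at offset 25: 0xF0 = 11110000 → 4-byte char (#9). Advance 4.
Byte at offset 29: 0xE1 = 11100001 → 3-byte char (#10). Advance 3.
Byte at offset 32: 0xC9 = 11001001 → 2-byte char (#11). Advance 2.
Reached end at offset 34 after 11 code points.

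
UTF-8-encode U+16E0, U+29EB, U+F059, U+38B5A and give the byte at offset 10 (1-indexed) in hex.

1-indexed offset 10 is 0-indexed offset 9.
U+16E0 → 3-byte form E1 9B A0 at offsets 0–2.
U+29EB → 3-byte form E2 A7 AB at offsets 3–5.
U+F059 → 3-byte form EF 81 99 at offsets 6–8.
U+38B5A → 4-byte form F0 B8 AD 9A at offsets 9–12.
Offset 9 falls in char 4's range; it's byte 1 of F0 B8 AD 9A = 0xF0.

0xF0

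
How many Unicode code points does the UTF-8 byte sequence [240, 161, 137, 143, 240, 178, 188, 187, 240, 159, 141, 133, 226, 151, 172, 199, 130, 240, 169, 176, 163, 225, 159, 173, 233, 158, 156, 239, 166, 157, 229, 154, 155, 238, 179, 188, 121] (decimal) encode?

12

Byte at offset 0: 0xF0 = 11110000 → 4-byte char (#1). Advance 4.
Byte at offset 4: 0xF0 = 11110000 → 4-byte char (#2). Advance 4.
Byte at offset 8: 0xF0 = 11110000 → 4-byte char (#3). Advance 4.
Byte at offset 12: 0xE2 = 11100010 → 3-byte char (#4). Advance 3.
Byte at offset 15: 0xC7 = 11000111 → 2-byte char (#5). Advance 2.
Byte at offset 17: 0xF0 = 11110000 → 4-byte char (#6). Advance 4.
Byte at offset 21: 0xE1 = 11100001 → 3-byte char (#7). Advance 3.
Byte at offset 24: 0xE9 = 11101001 → 3-byte char (#8). Advance 3.
Byte at offset 27: 0xEF = 11101111 → 3-byte char (#9). Advance 3.
Byte at offset 30: 0xE5 = 11100101 → 3-byte char (#10). Advance 3.
Byte at offset 33: 0xEE = 11101110 → 3-byte char (#11). Advance 3.
Byte at offset 36: 0x79 = 01111001 → 1-byte char (#12). Advance 1.
Reached end at offset 37 after 12 code points.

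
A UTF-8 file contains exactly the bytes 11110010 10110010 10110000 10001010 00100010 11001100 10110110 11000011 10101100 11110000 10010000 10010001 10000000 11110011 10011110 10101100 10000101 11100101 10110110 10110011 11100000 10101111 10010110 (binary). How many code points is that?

Byte at offset 0: 0xF2 = 11110010 → 4-byte char (#1). Advance 4.
Byte at offset 4: 0x22 = 00100010 → 1-byte char (#2). Advance 1.
Byte at offset 5: 0xCC = 11001100 → 2-byte char (#3). Advance 2.
Byte at offset 7: 0xC3 = 11000011 → 2-byte char (#4). Advance 2.
Byte at offset 9: 0xF0 = 11110000 → 4-byte char (#5). Advance 4.
Byte at offset 13: 0xF3 = 11110011 → 4-byte char (#6). Advance 4.
Byte at offset 17: 0xE5 = 11100101 → 3-byte char (#7). Advance 3.
Byte at offset 20: 0xE0 = 11100000 → 3-byte char (#8). Advance 3.
Reached end at offset 23 after 8 code points.

8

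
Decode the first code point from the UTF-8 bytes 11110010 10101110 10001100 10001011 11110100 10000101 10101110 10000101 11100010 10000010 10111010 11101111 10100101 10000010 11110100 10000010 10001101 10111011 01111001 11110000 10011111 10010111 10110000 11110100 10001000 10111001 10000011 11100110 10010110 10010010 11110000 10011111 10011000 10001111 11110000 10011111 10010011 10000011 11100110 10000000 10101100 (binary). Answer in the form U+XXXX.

Offset 0: leading byte 0xF2 = 11110010 → 4-byte char #1 = F2 AE 8C 8B.
Leading byte 0xF2 = 11110010 matches 11110xxx → 4-byte sequence.
Byte 1: 0xF2 = 11110010, payload 010 (3 bits).
Byte 2: 0xAE = 10101110 (10xxxxxx ✓), payload 101110.
Byte 3: 0x8C = 10001100 (10xxxxxx ✓), payload 001100.
Byte 4: 0x8B = 10001011 (10xxxxxx ✓), payload 001011.
Concatenate: 010101110001100001011 = 0xAE30B (21 bits → U+AE30B).

U+AE30B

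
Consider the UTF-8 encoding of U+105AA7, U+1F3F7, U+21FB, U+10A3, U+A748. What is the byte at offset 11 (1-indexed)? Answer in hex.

0xBB

1-indexed offset 11 is 0-indexed offset 10.
U+105AA7 → 4-byte form F4 85 AA A7 at offsets 0–3.
U+1F3F7 → 4-byte form F0 9F 8F B7 at offsets 4–7.
U+21FB → 3-byte form E2 87 BB at offsets 8–10.
Offset 10 falls in char 3's range; it's byte 3 of E2 87 BB = 0xBB.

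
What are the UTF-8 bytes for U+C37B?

EC 8D BB

U+C37B = 0xC37B = 50043 decimal. In range U+0800–U+FFFF → 3-byte form: 1110xxxx 10xxxxxx 10xxxxxx.
Binary (16 bits): 1100001101111011.
Split 4+6+6: 1100 | 001101 | 111011.
Byte 1: 11101100 = 0xEC.
Byte 2: 10001101 = 0x8D.
Byte 3: 10111011 = 0xBB.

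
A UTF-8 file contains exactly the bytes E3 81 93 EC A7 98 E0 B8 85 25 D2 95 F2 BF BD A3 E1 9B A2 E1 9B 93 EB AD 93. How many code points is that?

Byte at offset 0: 0xE3 = 11100011 → 3-byte char (#1). Advance 3.
Byte at offset 3: 0xEC = 11101100 → 3-byte char (#2). Advance 3.
Byte at offset 6: 0xE0 = 11100000 → 3-byte char (#3). Advance 3.
Byte at offset 9: 0x25 = 00100101 → 1-byte char (#4). Advance 1.
Byte at offset 10: 0xD2 = 11010010 → 2-byte char (#5). Advance 2.
Byte at offset 12: 0xF2 = 11110010 → 4-byte char (#6). Advance 4.
Byte at offset 16: 0xE1 = 11100001 → 3-byte char (#7). Advance 3.
Byte at offset 19: 0xE1 = 11100001 → 3-byte char (#8). Advance 3.
Byte at offset 22: 0xEB = 11101011 → 3-byte char (#9). Advance 3.
Reached end at offset 25 after 9 code points.

9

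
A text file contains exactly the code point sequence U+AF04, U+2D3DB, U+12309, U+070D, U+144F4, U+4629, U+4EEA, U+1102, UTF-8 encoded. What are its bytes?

U+AF04: 3-byte form → EA BC 84.
U+2D3DB: 4-byte form → F0 AD 8F 9B.
U+12309: 4-byte form → F0 92 8C 89.
U+070D: 2-byte form → DC 8D.
U+144F4: 4-byte form → F0 94 93 B4.
U+4629: 3-byte form → E4 98 A9.
U+4EEA: 3-byte form → E4 BB AA.
U+1102: 3-byte form → E1 84 82.
Concatenated (26 bytes): EA BC 84 F0 AD 8F 9B F0 92 8C 89 DC 8D F0 94 93 B4 E4 98 A9 E4 BB AA E1 84 82.

EA BC 84 F0 AD 8F 9B F0 92 8C 89 DC 8D F0 94 93 B4 E4 98 A9 E4 BB AA E1 84 82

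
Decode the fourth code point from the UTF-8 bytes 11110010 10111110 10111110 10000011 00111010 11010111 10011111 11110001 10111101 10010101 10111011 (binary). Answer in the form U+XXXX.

U+7D57B

Offset 0: leading byte 0xF2 = 11110010 → 4-byte char #1 = F2 BE BE 83.
Offset 4: leading byte 0x3A = 00111010 → 1-byte char #2 = 3A.
Offset 5: leading byte 0xD7 = 11010111 → 2-byte char #3 = D7 9F.
Offset 7: leading byte 0xF1 = 11110001 → 4-byte char #4 = F1 BD 95 BB.
Leading byte 0xF1 = 11110001 matches 11110xxx → 4-byte sequence.
Byte 1: 0xF1 = 11110001, payload 001 (3 bits).
Byte 2: 0xBD = 10111101 (10xxxxxx ✓), payload 111101.
Byte 3: 0x95 = 10010101 (10xxxxxx ✓), payload 010101.
Byte 4: 0xBB = 10111011 (10xxxxxx ✓), payload 111011.
Concatenate: 001111101010101111011 = 0x7D57B (21 bits → U+7D57B).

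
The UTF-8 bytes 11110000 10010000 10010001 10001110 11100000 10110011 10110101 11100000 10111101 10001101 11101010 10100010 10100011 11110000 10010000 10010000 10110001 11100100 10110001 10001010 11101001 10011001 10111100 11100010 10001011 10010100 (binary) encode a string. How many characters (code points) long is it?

Byte at offset 0: 0xF0 = 11110000 → 4-byte char (#1). Advance 4.
Byte at offset 4: 0xE0 = 11100000 → 3-byte char (#2). Advance 3.
Byte at offset 7: 0xE0 = 11100000 → 3-byte char (#3). Advance 3.
Byte at offset 10: 0xEA = 11101010 → 3-byte char (#4). Advance 3.
Byte at offset 13: 0xF0 = 11110000 → 4-byte char (#5). Advance 4.
Byte at offset 17: 0xE4 = 11100100 → 3-byte char (#6). Advance 3.
Byte at offset 20: 0xE9 = 11101001 → 3-byte char (#7). Advance 3.
Byte at offset 23: 0xE2 = 11100010 → 3-byte char (#8). Advance 3.
Reached end at offset 26 after 8 code points.

8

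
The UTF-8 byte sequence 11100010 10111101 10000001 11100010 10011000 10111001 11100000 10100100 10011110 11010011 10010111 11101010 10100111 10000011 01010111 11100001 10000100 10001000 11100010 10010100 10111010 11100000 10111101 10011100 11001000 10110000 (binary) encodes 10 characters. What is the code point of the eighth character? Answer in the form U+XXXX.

U+253A

Offset 0: leading byte 0xE2 = 11100010 → 3-byte char #1 = E2 BD 81.
Offset 3: leading byte 0xE2 = 11100010 → 3-byte char #2 = E2 98 B9.
Offset 6: leading byte 0xE0 = 11100000 → 3-byte char #3 = E0 A4 9E.
Offset 9: leading byte 0xD3 = 11010011 → 2-byte char #4 = D3 97.
Offset 11: leading byte 0xEA = 11101010 → 3-byte char #5 = EA A7 83.
Offset 14: leading byte 0x57 = 01010111 → 1-byte char #6 = 57.
Offset 15: leading byte 0xE1 = 11100001 → 3-byte char #7 = E1 84 88.
Offset 18: leading byte 0xE2 = 11100010 → 3-byte char #8 = E2 94 BA.
Leading byte 0xE2 = 11100010 matches 1110xxxx → 3-byte sequence.
Byte 1: 0xE2 = 11100010, payload 0010 (4 bits).
Byte 2: 0x94 = 10010100 (10xxxxxx ✓), payload 010100.
Byte 3: 0xBA = 10111010 (10xxxxxx ✓), payload 111010.
Concatenate: 0010010100111010 = 0x253A (16 bits → U+253A).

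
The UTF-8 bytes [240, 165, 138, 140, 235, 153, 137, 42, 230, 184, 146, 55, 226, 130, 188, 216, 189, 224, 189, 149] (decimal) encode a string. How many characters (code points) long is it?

Byte at offset 0: 0xF0 = 11110000 → 4-byte char (#1). Advance 4.
Byte at offset 4: 0xEB = 11101011 → 3-byte char (#2). Advance 3.
Byte at offset 7: 0x2A = 00101010 → 1-byte char (#3). Advance 1.
Byte at offset 8: 0xE6 = 11100110 → 3-byte char (#4). Advance 3.
Byte at offset 11: 0x37 = 00110111 → 1-byte char (#5). Advance 1.
Byte at offset 12: 0xE2 = 11100010 → 3-byte char (#6). Advance 3.
Byte at offset 15: 0xD8 = 11011000 → 2-byte char (#7). Advance 2.
Byte at offset 17: 0xE0 = 11100000 → 3-byte char (#8). Advance 3.
Reached end at offset 20 after 8 code points.

8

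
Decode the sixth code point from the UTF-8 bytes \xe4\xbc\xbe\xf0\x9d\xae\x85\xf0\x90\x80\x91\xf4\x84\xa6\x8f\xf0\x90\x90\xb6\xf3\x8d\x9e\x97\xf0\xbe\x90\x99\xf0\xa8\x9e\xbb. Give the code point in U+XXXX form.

U+CD797

Offset 0: leading byte 0xE4 = 11100100 → 3-byte char #1 = E4 BC BE.
Offset 3: leading byte 0xF0 = 11110000 → 4-byte char #2 = F0 9D AE 85.
Offset 7: leading byte 0xF0 = 11110000 → 4-byte char #3 = F0 90 80 91.
Offset 11: leading byte 0xF4 = 11110100 → 4-byte char #4 = F4 84 A6 8F.
Offset 15: leading byte 0xF0 = 11110000 → 4-byte char #5 = F0 90 90 B6.
Offset 19: leading byte 0xF3 = 11110011 → 4-byte char #6 = F3 8D 9E 97.
Leading byte 0xF3 = 11110011 matches 11110xxx → 4-byte sequence.
Byte 1: 0xF3 = 11110011, payload 011 (3 bits).
Byte 2: 0x8D = 10001101 (10xxxxxx ✓), payload 001101.
Byte 3: 0x9E = 10011110 (10xxxxxx ✓), payload 011110.
Byte 4: 0x97 = 10010111 (10xxxxxx ✓), payload 010111.
Concatenate: 011001101011110010111 = 0xCD797 (21 bits → U+CD797).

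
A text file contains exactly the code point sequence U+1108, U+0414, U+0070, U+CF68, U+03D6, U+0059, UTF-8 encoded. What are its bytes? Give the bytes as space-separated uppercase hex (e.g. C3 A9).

U+1108: 3-byte form → E1 84 88.
U+0414: 2-byte form → D0 94.
U+0070: 1-byte form → 70.
U+CF68: 3-byte form → EC BD A8.
U+03D6: 2-byte form → CF 96.
U+0059: 1-byte form → 59.
Concatenated (12 bytes): E1 84 88 D0 94 70 EC BD A8 CF 96 59.

E1 84 88 D0 94 70 EC BD A8 CF 96 59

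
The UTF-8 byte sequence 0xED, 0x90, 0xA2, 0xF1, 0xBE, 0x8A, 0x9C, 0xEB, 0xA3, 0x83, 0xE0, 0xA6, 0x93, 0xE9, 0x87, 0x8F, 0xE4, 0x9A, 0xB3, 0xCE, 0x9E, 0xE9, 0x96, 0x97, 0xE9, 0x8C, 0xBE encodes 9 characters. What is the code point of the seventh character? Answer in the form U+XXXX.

Offset 0: leading byte 0xED = 11101101 → 3-byte char #1 = ED 90 A2.
Offset 3: leading byte 0xF1 = 11110001 → 4-byte char #2 = F1 BE 8A 9C.
Offset 7: leading byte 0xEB = 11101011 → 3-byte char #3 = EB A3 83.
Offset 10: leading byte 0xE0 = 11100000 → 3-byte char #4 = E0 A6 93.
Offset 13: leading byte 0xE9 = 11101001 → 3-byte char #5 = E9 87 8F.
Offset 16: leading byte 0xE4 = 11100100 → 3-byte char #6 = E4 9A B3.
Offset 19: leading byte 0xCE = 11001110 → 2-byte char #7 = CE 9E.
Leading byte 0xCE = 11001110 matches 110xxxxx → 2-byte sequence.
Byte 1: 0xCE = 11001110, payload 01110 (5 bits).
Byte 2: 0x9E = 10011110 (10xxxxxx ✓), payload 011110.
Concatenate: 01110011110 = 0x39E (11 bits → U+039E).

U+039E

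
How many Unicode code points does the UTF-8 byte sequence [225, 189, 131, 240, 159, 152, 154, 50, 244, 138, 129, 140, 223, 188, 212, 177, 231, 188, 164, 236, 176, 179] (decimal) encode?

Byte at offset 0: 0xE1 = 11100001 → 3-byte char (#1). Advance 3.
Byte at offset 3: 0xF0 = 11110000 → 4-byte char (#2). Advance 4.
Byte at offset 7: 0x32 = 00110010 → 1-byte char (#3). Advance 1.
Byte at offset 8: 0xF4 = 11110100 → 4-byte char (#4). Advance 4.
Byte at offset 12: 0xDF = 11011111 → 2-byte char (#5). Advance 2.
Byte at offset 14: 0xD4 = 11010100 → 2-byte char (#6). Advance 2.
Byte at offset 16: 0xE7 = 11100111 → 3-byte char (#7). Advance 3.
Byte at offset 19: 0xEC = 11101100 → 3-byte char (#8). Advance 3.
Reached end at offset 22 after 8 code points.

8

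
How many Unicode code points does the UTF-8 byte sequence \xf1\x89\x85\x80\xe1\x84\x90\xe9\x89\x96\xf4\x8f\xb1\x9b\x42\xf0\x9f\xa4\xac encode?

Byte at offset 0: 0xF1 = 11110001 → 4-byte char (#1). Advance 4.
Byte at offset 4: 0xE1 = 11100001 → 3-byte char (#2). Advance 3.
Byte at offset 7: 0xE9 = 11101001 → 3-byte char (#3). Advance 3.
Byte at offset 10: 0xF4 = 11110100 → 4-byte char (#4). Advance 4.
Byte at offset 14: 0x42 = 01000010 → 1-byte char (#5). Advance 1.
Byte at offset 15: 0xF0 = 11110000 → 4-byte char (#6). Advance 4.
Reached end at offset 19 after 6 code points.

6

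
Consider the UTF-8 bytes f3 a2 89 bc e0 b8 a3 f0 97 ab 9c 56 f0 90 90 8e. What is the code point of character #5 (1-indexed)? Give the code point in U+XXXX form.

Offset 0: leading byte 0xF3 = 11110011 → 4-byte char #1 = F3 A2 89 BC.
Offset 4: leading byte 0xE0 = 11100000 → 3-byte char #2 = E0 B8 A3.
Offset 7: leading byte 0xF0 = 11110000 → 4-byte char #3 = F0 97 AB 9C.
Offset 11: leading byte 0x56 = 01010110 → 1-byte char #4 = 56.
Offset 12: leading byte 0xF0 = 11110000 → 4-byte char #5 = F0 90 90 8E.
Leading byte 0xF0 = 11110000 matches 11110xxx → 4-byte sequence.
Byte 1: 0xF0 = 11110000, payload 000 (3 bits).
Byte 2: 0x90 = 10010000 (10xxxxxx ✓), payload 010000.
Byte 3: 0x90 = 10010000 (10xxxxxx ✓), payload 010000.
Byte 4: 0x8E = 10001110 (10xxxxxx ✓), payload 001110.
Concatenate: 000010000010000001110 = 0x1040E (21 bits → U+1040E).

U+1040E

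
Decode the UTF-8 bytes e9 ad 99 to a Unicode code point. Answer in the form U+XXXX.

Leading byte 0xE9 = 11101001 matches 1110xxxx → 3-byte sequence.
Byte 1: 0xE9 = 11101001, payload 1001 (4 bits).
Byte 2: 0xAD = 10101101 (10xxxxxx ✓), payload 101101.
Byte 3: 0x99 = 10011001 (10xxxxxx ✓), payload 011001.
Concatenate: 1001101101011001 = 0x9B59 (16 bits → U+9B59).

U+9B59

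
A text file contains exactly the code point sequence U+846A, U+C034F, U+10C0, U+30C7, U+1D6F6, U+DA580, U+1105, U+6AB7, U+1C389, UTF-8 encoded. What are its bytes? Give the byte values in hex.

E8 91 AA F3 80 8D 8F E1 83 80 E3 83 87 F0 9D 9B B6 F3 9A 96 80 E1 84 85 E6 AA B7 F0 9C 8E 89

U+846A: 3-byte form → E8 91 AA.
U+C034F: 4-byte form → F3 80 8D 8F.
U+10C0: 3-byte form → E1 83 80.
U+30C7: 3-byte form → E3 83 87.
U+1D6F6: 4-byte form → F0 9D 9B B6.
U+DA580: 4-byte form → F3 9A 96 80.
U+1105: 3-byte form → E1 84 85.
U+6AB7: 3-byte form → E6 AA B7.
U+1C389: 4-byte form → F0 9C 8E 89.
Concatenated (31 bytes): E8 91 AA F3 80 8D 8F E1 83 80 E3 83 87 F0 9D 9B B6 F3 9A 96 80 E1 84 85 E6 AA B7 F0 9C 8E 89.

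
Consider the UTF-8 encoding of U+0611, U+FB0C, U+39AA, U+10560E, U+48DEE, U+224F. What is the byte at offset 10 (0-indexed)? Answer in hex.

U+0611 → 2-byte form D8 91 at offsets 0–1.
U+FB0C → 3-byte form EF AC 8C at offsets 2–4.
U+39AA → 3-byte form E3 A6 AA at offsets 5–7.
U+10560E → 4-byte form F4 85 98 8E at offsets 8–11.
Offset 10 falls in char 4's range; it's byte 3 of F4 85 98 8E = 0x98.

0x98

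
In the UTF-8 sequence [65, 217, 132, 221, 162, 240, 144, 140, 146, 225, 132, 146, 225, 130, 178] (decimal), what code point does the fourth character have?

Offset 0: leading byte 0x41 = 01000001 → 1-byte char #1 = 41.
Offset 1: leading byte 0xD9 = 11011001 → 2-byte char #2 = D9 84.
Offset 3: leading byte 0xDD = 11011101 → 2-byte char #3 = DD A2.
Offset 5: leading byte 0xF0 = 11110000 → 4-byte char #4 = F0 90 8C 92.
Leading byte 0xF0 = 11110000 matches 11110xxx → 4-byte sequence.
Byte 1: 0xF0 = 11110000, payload 000 (3 bits).
Byte 2: 0x90 = 10010000 (10xxxxxx ✓), payload 010000.
Byte 3: 0x8C = 10001100 (10xxxxxx ✓), payload 001100.
Byte 4: 0x92 = 10010010 (10xxxxxx ✓), payload 010010.
Concatenate: 000010000001100010010 = 0x10312 (21 bits → U+10312).

U+10312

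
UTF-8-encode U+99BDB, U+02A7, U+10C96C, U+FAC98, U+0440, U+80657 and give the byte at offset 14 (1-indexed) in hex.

0x98

1-indexed offset 14 is 0-indexed offset 13.
U+99BDB → 4-byte form F2 99 AF 9B at offsets 0–3.
U+02A7 → 2-byte form CA A7 at offsets 4–5.
U+10C96C → 4-byte form F4 8C A5 AC at offsets 6–9.
U+FAC98 → 4-byte form F3 BA B2 98 at offsets 10–13.
Offset 13 falls in char 4's range; it's byte 4 of F3 BA B2 98 = 0x98.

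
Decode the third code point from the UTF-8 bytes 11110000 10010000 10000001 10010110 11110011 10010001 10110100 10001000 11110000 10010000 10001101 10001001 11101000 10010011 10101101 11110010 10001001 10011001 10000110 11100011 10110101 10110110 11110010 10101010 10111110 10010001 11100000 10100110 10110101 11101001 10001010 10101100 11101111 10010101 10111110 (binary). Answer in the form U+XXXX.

U+10349

Offset 0: leading byte 0xF0 = 11110000 → 4-byte char #1 = F0 90 81 96.
Offset 4: leading byte 0xF3 = 11110011 → 4-byte char #2 = F3 91 B4 88.
Offset 8: leading byte 0xF0 = 11110000 → 4-byte char #3 = F0 90 8D 89.
Leading byte 0xF0 = 11110000 matches 11110xxx → 4-byte sequence.
Byte 1: 0xF0 = 11110000, payload 000 (3 bits).
Byte 2: 0x90 = 10010000 (10xxxxxx ✓), payload 010000.
Byte 3: 0x8D = 10001101 (10xxxxxx ✓), payload 001101.
Byte 4: 0x89 = 10001001 (10xxxxxx ✓), payload 001001.
Concatenate: 000010000001101001001 = 0x10349 (21 bits → U+10349).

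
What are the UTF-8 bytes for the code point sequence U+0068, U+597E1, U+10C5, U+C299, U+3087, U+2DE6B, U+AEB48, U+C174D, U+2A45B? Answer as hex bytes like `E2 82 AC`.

U+0068: 1-byte form → 68.
U+597E1: 4-byte form → F1 99 9F A1.
U+10C5: 3-byte form → E1 83 85.
U+C299: 3-byte form → EC 8A 99.
U+3087: 3-byte form → E3 82 87.
U+2DE6B: 4-byte form → F0 AD B9 AB.
U+AEB48: 4-byte form → F2 AE AD 88.
U+C174D: 4-byte form → F3 81 9D 8D.
U+2A45B: 4-byte form → F0 AA 91 9B.
Concatenated (30 bytes): 68 F1 99 9F A1 E1 83 85 EC 8A 99 E3 82 87 F0 AD B9 AB F2 AE AD 88 F3 81 9D 8D F0 AA 91 9B.

68 F1 99 9F A1 E1 83 85 EC 8A 99 E3 82 87 F0 AD B9 AB F2 AE AD 88 F3 81 9D 8D F0 AA 91 9B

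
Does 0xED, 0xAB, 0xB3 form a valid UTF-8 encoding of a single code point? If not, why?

Structurally a 3-byte sequence; payload = 0xDAF3.
But 0xDAF3 is in U+D800–U+DFFF, the surrogate range. Surrogates are not Unicode scalar values and are forbidden in UTF-8.

invalid (encodes a surrogate (U+D800–U+DFFF))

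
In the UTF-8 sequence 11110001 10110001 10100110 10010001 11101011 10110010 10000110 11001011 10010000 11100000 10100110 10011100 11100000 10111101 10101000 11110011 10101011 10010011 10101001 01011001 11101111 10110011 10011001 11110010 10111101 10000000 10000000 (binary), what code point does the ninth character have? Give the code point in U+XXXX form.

Offset 0: leading byte 0xF1 = 11110001 → 4-byte char #1 = F1 B1 A6 91.
Offset 4: leading byte 0xEB = 11101011 → 3-byte char #2 = EB B2 86.
Offset 7: leading byte 0xCB = 11001011 → 2-byte char #3 = CB 90.
Offset 9: leading byte 0xE0 = 11100000 → 3-byte char #4 = E0 A6 9C.
Offset 12: leading byte 0xE0 = 11100000 → 3-byte char #5 = E0 BD A8.
Offset 15: leading byte 0xF3 = 11110011 → 4-byte char #6 = F3 AB 93 A9.
Offset 19: leading byte 0x59 = 01011001 → 1-byte char #7 = 59.
Offset 20: leading byte 0xEF = 11101111 → 3-byte char #8 = EF B3 99.
Offset 23: leading byte 0xF2 = 11110010 → 4-byte char #9 = F2 BD 80 80.
Leading byte 0xF2 = 11110010 matches 11110xxx → 4-byte sequence.
Byte 1: 0xF2 = 11110010, payload 010 (3 bits).
Byte 2: 0xBD = 10111101 (10xxxxxx ✓), payload 111101.
Byte 3: 0x80 = 10000000 (10xxxxxx ✓), payload 000000.
Byte 4: 0x80 = 10000000 (10xxxxxx ✓), payload 000000.
Concatenate: 010111101000000000000 = 0xBD000 (21 bits → U+BD000).

U+BD000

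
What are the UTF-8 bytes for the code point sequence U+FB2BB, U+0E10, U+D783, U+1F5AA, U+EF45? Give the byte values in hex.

F3 BB 8A BB E0 B8 90 ED 9E 83 F0 9F 96 AA EE BD 85

U+FB2BB: 4-byte form → F3 BB 8A BB.
U+0E10: 3-byte form → E0 B8 90.
U+D783: 3-byte form → ED 9E 83.
U+1F5AA: 4-byte form → F0 9F 96 AA.
U+EF45: 3-byte form → EE BD 85.
Concatenated (17 bytes): F3 BB 8A BB E0 B8 90 ED 9E 83 F0 9F 96 AA EE BD 85.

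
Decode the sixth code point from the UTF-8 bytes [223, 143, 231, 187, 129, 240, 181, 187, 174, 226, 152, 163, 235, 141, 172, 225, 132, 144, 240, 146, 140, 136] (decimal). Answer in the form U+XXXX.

U+1110

Offset 0: leading byte 0xDF = 11011111 → 2-byte char #1 = DF 8F.
Offset 2: leading byte 0xE7 = 11100111 → 3-byte char #2 = E7 BB 81.
Offset 5: leading byte 0xF0 = 11110000 → 4-byte char #3 = F0 B5 BB AE.
Offset 9: leading byte 0xE2 = 11100010 → 3-byte char #4 = E2 98 A3.
Offset 12: leading byte 0xEB = 11101011 → 3-byte char #5 = EB 8D AC.
Offset 15: leading byte 0xE1 = 11100001 → 3-byte char #6 = E1 84 90.
Leading byte 0xE1 = 11100001 matches 1110xxxx → 3-byte sequence.
Byte 1: 0xE1 = 11100001, payload 0001 (4 bits).
Byte 2: 0x84 = 10000100 (10xxxxxx ✓), payload 000100.
Byte 3: 0x90 = 10010000 (10xxxxxx ✓), payload 010000.
Concatenate: 0001000100010000 = 0x1110 (16 bits → U+1110).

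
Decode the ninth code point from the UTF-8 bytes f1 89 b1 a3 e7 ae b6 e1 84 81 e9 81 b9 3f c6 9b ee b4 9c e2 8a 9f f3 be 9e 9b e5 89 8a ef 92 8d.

Offset 0: leading byte 0xF1 = 11110001 → 4-byte char #1 = F1 89 B1 A3.
Offset 4: leading byte 0xE7 = 11100111 → 3-byte char #2 = E7 AE B6.
Offset 7: leading byte 0xE1 = 11100001 → 3-byte char #3 = E1 84 81.
Offset 10: leading byte 0xE9 = 11101001 → 3-byte char #4 = E9 81 B9.
Offset 13: leading byte 0x3F = 00111111 → 1-byte char #5 = 3F.
Offset 14: leading byte 0xC6 = 11000110 → 2-byte char #6 = C6 9B.
Offset 16: leading byte 0xEE = 11101110 → 3-byte char #7 = EE B4 9C.
Offset 19: leading byte 0xE2 = 11100010 → 3-byte char #8 = E2 8A 9F.
Offset 22: leading byte 0xF3 = 11110011 → 4-byte char #9 = F3 BE 9E 9B.
Leading byte 0xF3 = 11110011 matches 11110xxx → 4-byte sequence.
Byte 1: 0xF3 = 11110011, payload 011 (3 bits).
Byte 2: 0xBE = 10111110 (10xxxxxx ✓), payload 111110.
Byte 3: 0x9E = 10011110 (10xxxxxx ✓), payload 011110.
Byte 4: 0x9B = 10011011 (10xxxxxx ✓), payload 011011.
Concatenate: 011111110011110011011 = 0xFE79B (21 bits → U+FE79B).

U+FE79B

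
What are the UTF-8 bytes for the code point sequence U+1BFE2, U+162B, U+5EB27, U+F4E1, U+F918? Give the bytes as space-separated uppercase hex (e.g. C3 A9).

F0 9B BF A2 E1 98 AB F1 9E AC A7 EF 93 A1 EF A4 98

U+1BFE2: 4-byte form → F0 9B BF A2.
U+162B: 3-byte form → E1 98 AB.
U+5EB27: 4-byte form → F1 9E AC A7.
U+F4E1: 3-byte form → EF 93 A1.
U+F918: 3-byte form → EF A4 98.
Concatenated (17 bytes): F0 9B BF A2 E1 98 AB F1 9E AC A7 EF 93 A1 EF A4 98.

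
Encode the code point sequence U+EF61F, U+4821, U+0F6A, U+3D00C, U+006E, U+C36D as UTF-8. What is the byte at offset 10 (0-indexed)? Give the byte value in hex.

0xF0

U+EF61F → 4-byte form F3 AF 98 9F at offsets 0–3.
U+4821 → 3-byte form E4 A0 A1 at offsets 4–6.
U+0F6A → 3-byte form E0 BD AA at offsets 7–9.
U+3D00C → 4-byte form F0 BD 80 8C at offsets 10–13.
Offset 10 falls in char 4's range; it's byte 1 of F0 BD 80 8C = 0xF0.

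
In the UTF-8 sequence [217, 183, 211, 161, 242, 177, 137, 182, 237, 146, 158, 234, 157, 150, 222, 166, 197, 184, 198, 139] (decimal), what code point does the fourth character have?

U+D49E

Offset 0: leading byte 0xD9 = 11011001 → 2-byte char #1 = D9 B7.
Offset 2: leading byte 0xD3 = 11010011 → 2-byte char #2 = D3 A1.
Offset 4: leading byte 0xF2 = 11110010 → 4-byte char #3 = F2 B1 89 B6.
Offset 8: leading byte 0xED = 11101101 → 3-byte char #4 = ED 92 9E.
Leading byte 0xED = 11101101 matches 1110xxxx → 3-byte sequence.
Byte 1: 0xED = 11101101, payload 1101 (4 bits).
Byte 2: 0x92 = 10010010 (10xxxxxx ✓), payload 010010.
Byte 3: 0x9E = 10011110 (10xxxxxx ✓), payload 011110.
Concatenate: 1101010010011110 = 0xD49E (16 bits → U+D49E).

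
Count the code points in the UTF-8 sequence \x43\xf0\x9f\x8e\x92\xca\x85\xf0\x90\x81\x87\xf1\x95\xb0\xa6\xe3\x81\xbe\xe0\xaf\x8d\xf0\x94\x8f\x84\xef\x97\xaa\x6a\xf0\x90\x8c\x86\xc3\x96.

12

Byte at offset 0: 0x43 = 01000011 → 1-byte char (#1). Advance 1.
Byte at offset 1: 0xF0 = 11110000 → 4-byte char (#2). Advance 4.
Byte at offset 5: 0xCA = 11001010 → 2-byte char (#3). Advance 2.
Byte at offset 7: 0xF0 = 11110000 → 4-byte char (#4). Advance 4.
Byte at offset 11: 0xF1 = 11110001 → 4-byte char (#5). Advance 4.
Byte at offset 15: 0xE3 = 11100011 → 3-byte char (#6). Advance 3.
Byte at offset 18: 0xE0 = 11100000 → 3-byte char (#7). Advance 3.
Byte at offset 21: 0xF0 = 11110000 → 4-byte char (#8). Advance 4.
Byte at offset 25: 0xEF = 11101111 → 3-byte char (#9). Advance 3.
Byte at offset 28: 0x6A = 01101010 → 1-byte char (#10). Advance 1.
Byte at offset 29: 0xF0 = 11110000 → 4-byte char (#11). Advance 4.
Byte at offset 33: 0xC3 = 11000011 → 2-byte char (#12). Advance 2.
Reached end at offset 35 after 12 code points.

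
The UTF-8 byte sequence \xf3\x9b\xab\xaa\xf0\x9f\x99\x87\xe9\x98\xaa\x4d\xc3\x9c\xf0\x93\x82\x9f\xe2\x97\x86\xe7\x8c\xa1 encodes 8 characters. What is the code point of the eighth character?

Offset 0: leading byte 0xF3 = 11110011 → 4-byte char #1 = F3 9B AB AA.
Offset 4: leading byte 0xF0 = 11110000 → 4-byte char #2 = F0 9F 99 87.
Offset 8: leading byte 0xE9 = 11101001 → 3-byte char #3 = E9 98 AA.
Offset 11: leading byte 0x4D = 01001101 → 1-byte char #4 = 4D.
Offset 12: leading byte 0xC3 = 11000011 → 2-byte char #5 = C3 9C.
Offset 14: leading byte 0xF0 = 11110000 → 4-byte char #6 = F0 93 82 9F.
Offset 18: leading byte 0xE2 = 11100010 → 3-byte char #7 = E2 97 86.
Offset 21: leading byte 0xE7 = 11100111 → 3-byte char #8 = E7 8C A1.
Leading byte 0xE7 = 11100111 matches 1110xxxx → 3-byte sequence.
Byte 1: 0xE7 = 11100111, payload 0111 (4 bits).
Byte 2: 0x8C = 10001100 (10xxxxxx ✓), payload 001100.
Byte 3: 0xA1 = 10100001 (10xxxxxx ✓), payload 100001.
Concatenate: 0111001100100001 = 0x7321 (16 bits → U+7321).

U+7321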